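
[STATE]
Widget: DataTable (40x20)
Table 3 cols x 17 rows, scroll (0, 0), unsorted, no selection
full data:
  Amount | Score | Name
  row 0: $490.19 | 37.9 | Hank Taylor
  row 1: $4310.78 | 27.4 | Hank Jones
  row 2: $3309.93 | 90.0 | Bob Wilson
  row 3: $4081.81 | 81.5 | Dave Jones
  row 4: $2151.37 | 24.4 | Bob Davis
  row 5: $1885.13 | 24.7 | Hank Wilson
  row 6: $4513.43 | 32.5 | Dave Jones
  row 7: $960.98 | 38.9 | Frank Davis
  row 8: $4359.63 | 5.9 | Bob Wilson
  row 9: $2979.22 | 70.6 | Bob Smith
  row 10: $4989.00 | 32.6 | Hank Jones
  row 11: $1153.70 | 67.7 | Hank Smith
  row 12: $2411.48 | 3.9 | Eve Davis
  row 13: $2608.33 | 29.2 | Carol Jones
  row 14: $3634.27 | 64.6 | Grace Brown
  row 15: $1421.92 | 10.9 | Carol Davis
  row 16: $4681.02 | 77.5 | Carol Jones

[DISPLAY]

Amount  │Score│Name                     
────────┼─────┼───────────              
$490.19 │37.9 │Hank Taylor              
$4310.78│27.4 │Hank Jones               
$3309.93│90.0 │Bob Wilson               
$4081.81│81.5 │Dave Jones               
$2151.37│24.4 │Bob Davis                
$1885.13│24.7 │Hank Wilson              
$4513.43│32.5 │Dave Jones               
$960.98 │38.9 │Frank Davis              
$4359.63│5.9  │Bob Wilson               
$2979.22│70.6 │Bob Smith                
$4989.00│32.6 │Hank Jones               
$1153.70│67.7 │Hank Smith               
$2411.48│3.9  │Eve Davis                
$2608.33│29.2 │Carol Jones              
$3634.27│64.6 │Grace Brown              
$1421.92│10.9 │Carol Davis              
$4681.02│77.5 │Carol Jones              
                                        


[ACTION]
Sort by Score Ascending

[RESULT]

Amount  │Scor▲│Name                     
────────┼─────┼───────────              
$2411.48│3.9  │Eve Davis                
$4359.63│5.9  │Bob Wilson               
$1421.92│10.9 │Carol Davis              
$2151.37│24.4 │Bob Davis                
$1885.13│24.7 │Hank Wilson              
$4310.78│27.4 │Hank Jones               
$2608.33│29.2 │Carol Jones              
$4513.43│32.5 │Dave Jones               
$4989.00│32.6 │Hank Jones               
$490.19 │37.9 │Hank Taylor              
$960.98 │38.9 │Frank Davis              
$3634.27│64.6 │Grace Brown              
$1153.70│67.7 │Hank Smith               
$2979.22│70.6 │Bob Smith                
$4681.02│77.5 │Carol Jones              
$4081.81│81.5 │Dave Jones               
$3309.93│90.0 │Bob Wilson               
                                        


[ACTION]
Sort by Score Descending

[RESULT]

Amount  │Scor▼│Name                     
────────┼─────┼───────────              
$3309.93│90.0 │Bob Wilson               
$4081.81│81.5 │Dave Jones               
$4681.02│77.5 │Carol Jones              
$2979.22│70.6 │Bob Smith                
$1153.70│67.7 │Hank Smith               
$3634.27│64.6 │Grace Brown              
$960.98 │38.9 │Frank Davis              
$490.19 │37.9 │Hank Taylor              
$4989.00│32.6 │Hank Jones               
$4513.43│32.5 │Dave Jones               
$2608.33│29.2 │Carol Jones              
$4310.78│27.4 │Hank Jones               
$1885.13│24.7 │Hank Wilson              
$2151.37│24.4 │Bob Davis                
$1421.92│10.9 │Carol Davis              
$4359.63│5.9  │Bob Wilson               
$2411.48│3.9  │Eve Davis                
                                        


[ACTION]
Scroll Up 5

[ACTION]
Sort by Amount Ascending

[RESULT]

Amount ▲│Score│Name                     
────────┼─────┼───────────              
$490.19 │37.9 │Hank Taylor              
$960.98 │38.9 │Frank Davis              
$1153.70│67.7 │Hank Smith               
$1421.92│10.9 │Carol Davis              
$1885.13│24.7 │Hank Wilson              
$2151.37│24.4 │Bob Davis                
$2411.48│3.9  │Eve Davis                
$2608.33│29.2 │Carol Jones              
$2979.22│70.6 │Bob Smith                
$3309.93│90.0 │Bob Wilson               
$3634.27│64.6 │Grace Brown              
$4081.81│81.5 │Dave Jones               
$4310.78│27.4 │Hank Jones               
$4359.63│5.9  │Bob Wilson               
$4513.43│32.5 │Dave Jones               
$4681.02│77.5 │Carol Jones              
$4989.00│32.6 │Hank Jones               
                                        


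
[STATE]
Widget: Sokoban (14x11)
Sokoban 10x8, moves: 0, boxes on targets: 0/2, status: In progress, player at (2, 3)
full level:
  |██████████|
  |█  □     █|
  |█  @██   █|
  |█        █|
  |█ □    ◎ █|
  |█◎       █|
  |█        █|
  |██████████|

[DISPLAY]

██████████    
█  □     █    
█  @██   █    
█        █    
█ □    ◎ █    
█◎       █    
█        █    
██████████    
Moves: 0  0/2 
              
              


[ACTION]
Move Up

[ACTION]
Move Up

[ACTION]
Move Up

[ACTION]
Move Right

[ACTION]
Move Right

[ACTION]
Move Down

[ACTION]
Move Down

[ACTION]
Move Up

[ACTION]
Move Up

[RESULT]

██████████    
█  □     █    
█  @██   █    
█        █    
█ □    ◎ █    
█◎       █    
█        █    
██████████    
Moves: 4  0/2 
              
              


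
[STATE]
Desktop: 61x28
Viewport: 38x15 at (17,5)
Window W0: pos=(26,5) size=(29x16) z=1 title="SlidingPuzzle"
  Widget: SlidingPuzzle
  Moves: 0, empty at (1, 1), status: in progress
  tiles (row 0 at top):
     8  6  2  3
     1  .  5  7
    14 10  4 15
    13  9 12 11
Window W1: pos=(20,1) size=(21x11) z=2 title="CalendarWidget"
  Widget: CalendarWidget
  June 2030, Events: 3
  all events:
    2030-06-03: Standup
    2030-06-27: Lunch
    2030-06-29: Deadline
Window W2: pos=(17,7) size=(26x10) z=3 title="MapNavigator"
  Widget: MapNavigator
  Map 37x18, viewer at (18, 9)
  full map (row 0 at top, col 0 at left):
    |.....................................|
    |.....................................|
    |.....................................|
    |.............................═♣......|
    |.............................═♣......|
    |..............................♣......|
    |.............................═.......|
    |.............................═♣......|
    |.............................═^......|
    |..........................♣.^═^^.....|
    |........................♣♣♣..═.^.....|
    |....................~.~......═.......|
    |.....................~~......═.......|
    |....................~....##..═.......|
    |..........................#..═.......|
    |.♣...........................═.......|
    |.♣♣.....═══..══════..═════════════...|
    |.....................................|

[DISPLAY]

   ┃Mo Tu We Th Fr Sa S┃━━━━━━━━━━━━━┓
   ┃                1  ┃             ┃
┏━━━━━━━━━━━━━━━━━━━━━━━━┓───────────┨
┃ MapNavigator           ┃────┐      ┃
┠────────────────────────┨  3 │      ┃
┃.......................═┃────┤      ┃
┃.......................═┃  7 │      ┃
┃.......................═┃────┤      ┃
┃............@.......♣.^═┃ 15 │      ┃
┃..................♣♣♣..═┃────┤      ┃
┃..............~.~......═┃ 11 │      ┃
┗━━━━━━━━━━━━━━━━━━━━━━━━┛────┘      ┃
         ┃Moves: 0                   ┃
         ┃                           ┃
         ┃                           ┃


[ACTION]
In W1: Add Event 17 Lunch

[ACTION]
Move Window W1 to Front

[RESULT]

   ┃Mo Tu We Th Fr Sa S┃━━━━━━━━━━━━━┓
   ┃                1  ┃             ┃
┏━━┃ 3*  4  5  6  7  8 ┃━┓───────────┨
┃ M┃10 11 12 13 14 15 1┃ ┃────┐      ┃
┠──┃17* 18 19 20 21 22 ┃─┨  3 │      ┃
┃..┃24 25 26 27* 28 29*┃═┃────┤      ┃
┃..┗━━━━━━━━━━━━━━━━━━━┛═┃  7 │      ┃
┃.......................═┃────┤      ┃
┃............@.......♣.^═┃ 15 │      ┃
┃..................♣♣♣..═┃────┤      ┃
┃..............~.~......═┃ 11 │      ┃
┗━━━━━━━━━━━━━━━━━━━━━━━━┛────┘      ┃
         ┃Moves: 0                   ┃
         ┃                           ┃
         ┃                           ┃


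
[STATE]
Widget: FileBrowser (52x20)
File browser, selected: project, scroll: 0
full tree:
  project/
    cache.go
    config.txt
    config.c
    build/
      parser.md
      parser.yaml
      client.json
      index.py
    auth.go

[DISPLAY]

> [-] project/                                      
    cache.go                                        
    config.txt                                      
    config.c                                        
    [+] build/                                      
    auth.go                                         
                                                    
                                                    
                                                    
                                                    
                                                    
                                                    
                                                    
                                                    
                                                    
                                                    
                                                    
                                                    
                                                    
                                                    


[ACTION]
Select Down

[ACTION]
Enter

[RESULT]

  [-] project/                                      
  > cache.go                                        
    config.txt                                      
    config.c                                        
    [+] build/                                      
    auth.go                                         
                                                    
                                                    
                                                    
                                                    
                                                    
                                                    
                                                    
                                                    
                                                    
                                                    
                                                    
                                                    
                                                    
                                                    


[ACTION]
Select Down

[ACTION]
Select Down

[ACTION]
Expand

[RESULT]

  [-] project/                                      
    cache.go                                        
    config.txt                                      
  > config.c                                        
    [+] build/                                      
    auth.go                                         
                                                    
                                                    
                                                    
                                                    
                                                    
                                                    
                                                    
                                                    
                                                    
                                                    
                                                    
                                                    
                                                    
                                                    


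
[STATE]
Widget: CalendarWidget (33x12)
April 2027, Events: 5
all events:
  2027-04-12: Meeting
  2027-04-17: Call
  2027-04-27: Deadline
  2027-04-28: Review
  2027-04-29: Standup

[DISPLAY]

            April 2027           
Mo Tu We Th Fr Sa Su             
          1  2  3  4             
 5  6  7  8  9 10 11             
12* 13 14 15 16 17* 18           
19 20 21 22 23 24 25             
26 27* 28* 29* 30                
                                 
                                 
                                 
                                 
                                 


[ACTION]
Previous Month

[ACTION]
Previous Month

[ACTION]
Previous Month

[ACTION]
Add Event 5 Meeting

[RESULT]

           January 2027          
Mo Tu We Th Fr Sa Su             
             1  2  3             
 4  5*  6  7  8  9 10            
11 12 13 14 15 16 17             
18 19 20 21 22 23 24             
25 26 27 28 29 30 31             
                                 
                                 
                                 
                                 
                                 


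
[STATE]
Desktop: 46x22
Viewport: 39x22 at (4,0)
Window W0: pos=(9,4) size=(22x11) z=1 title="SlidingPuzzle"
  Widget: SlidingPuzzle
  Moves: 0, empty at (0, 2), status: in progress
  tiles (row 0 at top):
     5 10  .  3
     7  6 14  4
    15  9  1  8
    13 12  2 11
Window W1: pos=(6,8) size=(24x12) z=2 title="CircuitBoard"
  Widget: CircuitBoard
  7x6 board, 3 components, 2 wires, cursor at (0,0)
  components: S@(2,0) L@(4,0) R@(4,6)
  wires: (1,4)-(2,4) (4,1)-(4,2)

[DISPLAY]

                                       
                                       
                                       
                                       
     ┏━━━━━━━━━━━━━━━━━━━━┓            
     ┃ SlidingPuzzle      ┃            
     ┠────────────────────┨            
     ┃┌────┬────┬────┬────┃            
  ┏━━━━━━━━━━━━━━━━━━━━━━┓┃            
  ┃ CircuitBoard         ┃┃            
  ┠──────────────────────┨┃            
  ┃   0 1 2 3 4 5 6      ┃┃            
  ┃0  [.]                ┃┃            
  ┃                      ┃┃            
  ┃1                   · ┃┛            
  ┃                    │ ┃             
  ┃2   S               · ┃             
  ┃                      ┃             
  ┃3                     ┃             
  ┗━━━━━━━━━━━━━━━━━━━━━━┛             
                                       
                                       


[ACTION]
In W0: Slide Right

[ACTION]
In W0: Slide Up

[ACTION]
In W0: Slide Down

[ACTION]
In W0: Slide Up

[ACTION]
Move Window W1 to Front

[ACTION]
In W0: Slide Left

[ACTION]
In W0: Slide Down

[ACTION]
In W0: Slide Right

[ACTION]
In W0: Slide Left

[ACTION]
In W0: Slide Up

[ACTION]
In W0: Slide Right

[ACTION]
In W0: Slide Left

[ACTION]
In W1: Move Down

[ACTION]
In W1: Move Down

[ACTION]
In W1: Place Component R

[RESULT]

                                       
                                       
                                       
                                       
     ┏━━━━━━━━━━━━━━━━━━━━┓            
     ┃ SlidingPuzzle      ┃            
     ┠────────────────────┨            
     ┃┌────┬────┬────┬────┃            
  ┏━━━━━━━━━━━━━━━━━━━━━━┓┃            
  ┃ CircuitBoard         ┃┃            
  ┠──────────────────────┨┃            
  ┃   0 1 2 3 4 5 6      ┃┃            
  ┃0                     ┃┃            
  ┃                      ┃┃            
  ┃1                   · ┃┛            
  ┃                    │ ┃             
  ┃2  [R]              · ┃             
  ┃                      ┃             
  ┃3                     ┃             
  ┗━━━━━━━━━━━━━━━━━━━━━━┛             
                                       
                                       


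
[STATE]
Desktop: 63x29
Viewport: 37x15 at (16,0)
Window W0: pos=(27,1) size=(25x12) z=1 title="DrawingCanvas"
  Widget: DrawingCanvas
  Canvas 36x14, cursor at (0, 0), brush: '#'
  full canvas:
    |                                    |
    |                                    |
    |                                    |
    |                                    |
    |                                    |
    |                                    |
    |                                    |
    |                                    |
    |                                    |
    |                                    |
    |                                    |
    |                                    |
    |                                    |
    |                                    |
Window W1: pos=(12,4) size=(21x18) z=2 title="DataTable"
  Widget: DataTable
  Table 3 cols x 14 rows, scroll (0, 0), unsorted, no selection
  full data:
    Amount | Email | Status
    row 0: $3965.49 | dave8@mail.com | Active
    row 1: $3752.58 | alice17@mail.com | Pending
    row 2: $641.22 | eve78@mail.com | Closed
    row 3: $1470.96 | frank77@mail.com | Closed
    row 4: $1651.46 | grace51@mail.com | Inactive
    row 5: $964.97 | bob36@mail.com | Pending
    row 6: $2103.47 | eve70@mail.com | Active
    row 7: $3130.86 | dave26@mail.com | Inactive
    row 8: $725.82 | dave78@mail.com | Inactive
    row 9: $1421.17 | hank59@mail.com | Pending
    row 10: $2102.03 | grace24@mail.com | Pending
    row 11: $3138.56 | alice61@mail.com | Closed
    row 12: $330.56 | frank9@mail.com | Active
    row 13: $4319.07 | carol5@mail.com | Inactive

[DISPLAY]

                                     
           ┏━━━━━━━━━━━━━━━━━━━━━━━┓ 
           ┃ DrawingCanvas         ┃ 
           ┠───────────────────────┨ 
━━━━━━━━━━━━━━━━┓                  ┃ 
taTable         ┃                  ┃ 
────────────────┨                  ┃ 
unt  │Email     ┃                  ┃ 
─────┼──────────┃                  ┃ 
65.49│dave8@mail┃                  ┃ 
52.58│alice17@ma┃                  ┃ 
1.22 │eve78@mail┃                  ┃ 
70.96│frank77@ma┃━━━━━━━━━━━━━━━━━━┛ 
51.46│grace51@ma┃                    
4.97 │bob36@mail┃                    


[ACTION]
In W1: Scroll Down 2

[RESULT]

                                     
           ┏━━━━━━━━━━━━━━━━━━━━━━━┓ 
           ┃ DrawingCanvas         ┃ 
           ┠───────────────────────┨ 
━━━━━━━━━━━━━━━━┓                  ┃ 
taTable         ┃                  ┃ 
────────────────┨                  ┃ 
unt  │Email     ┃                  ┃ 
─────┼──────────┃                  ┃ 
1.22 │eve78@mail┃                  ┃ 
70.96│frank77@ma┃                  ┃ 
51.46│grace51@ma┃                  ┃ 
4.97 │bob36@mail┃━━━━━━━━━━━━━━━━━━┛ 
03.47│eve70@mail┃                    
30.86│dave26@mai┃                    


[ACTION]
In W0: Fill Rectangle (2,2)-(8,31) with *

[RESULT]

                                     
           ┏━━━━━━━━━━━━━━━━━━━━━━━┓ 
           ┃ DrawingCanvas         ┃ 
           ┠───────────────────────┨ 
━━━━━━━━━━━━━━━━┓                  ┃ 
taTable         ┃                  ┃ 
────────────────┨******************┃ 
unt  │Email     ┃******************┃ 
─────┼──────────┃******************┃ 
1.22 │eve78@mail┃******************┃ 
70.96│frank77@ma┃******************┃ 
51.46│grace51@ma┃******************┃ 
4.97 │bob36@mail┃━━━━━━━━━━━━━━━━━━┛ 
03.47│eve70@mail┃                    
30.86│dave26@mai┃                    


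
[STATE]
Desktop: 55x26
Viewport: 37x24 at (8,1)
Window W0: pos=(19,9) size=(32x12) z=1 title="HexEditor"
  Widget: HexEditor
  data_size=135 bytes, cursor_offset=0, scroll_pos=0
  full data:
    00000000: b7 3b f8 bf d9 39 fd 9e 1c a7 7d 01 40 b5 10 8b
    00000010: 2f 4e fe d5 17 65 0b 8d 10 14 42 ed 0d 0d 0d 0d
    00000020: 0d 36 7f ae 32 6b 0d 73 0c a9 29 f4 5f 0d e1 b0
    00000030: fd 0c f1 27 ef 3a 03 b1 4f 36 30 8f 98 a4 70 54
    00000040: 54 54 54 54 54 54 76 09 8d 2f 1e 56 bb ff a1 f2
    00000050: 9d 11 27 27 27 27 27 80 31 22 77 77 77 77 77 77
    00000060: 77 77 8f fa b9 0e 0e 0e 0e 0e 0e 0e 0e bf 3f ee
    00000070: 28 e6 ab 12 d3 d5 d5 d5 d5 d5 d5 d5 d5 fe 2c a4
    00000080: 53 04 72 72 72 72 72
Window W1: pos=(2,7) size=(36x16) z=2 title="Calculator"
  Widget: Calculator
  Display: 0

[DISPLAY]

                                     
                                     
                                     
                                     
                                     
                                     
━━━━━━━━━━━━━━━━━━━━━━━━━━━━━┓       
ulator                       ┃       
─────────────────────────────┨━━━━━━━
                            0┃       
───┬───┬───┐                 ┃───────
 8 │ 9 │ ÷ │                 ┃ bf d9 
───┼───┼───┤                 ┃ d5 17 
 5 │ 6 │ × │                 ┃ ae 32 
───┼───┼───┤                 ┃ 27 ef 
 2 │ 3 │ - │                 ┃ 54 54 
───┼───┼───┤                 ┃ 27 27 
 . │ = │ + │                 ┃ fa b9 
───┼───┼───┤                 ┃ 12 d3 
 MC│ MR│ M+│                 ┃━━━━━━━
───┴───┴───┘                 ┃       
━━━━━━━━━━━━━━━━━━━━━━━━━━━━━┛       
                                     
                                     


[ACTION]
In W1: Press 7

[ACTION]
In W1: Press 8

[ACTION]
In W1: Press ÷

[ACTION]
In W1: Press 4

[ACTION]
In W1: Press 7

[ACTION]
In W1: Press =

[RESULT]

                                     
                                     
                                     
                                     
                                     
                                     
━━━━━━━━━━━━━━━━━━━━━━━━━━━━━┓       
ulator                       ┃       
─────────────────────────────┨━━━━━━━
                  1.659574468┃       
───┬───┬───┐                 ┃───────
 8 │ 9 │ ÷ │                 ┃ bf d9 
───┼───┼───┤                 ┃ d5 17 
 5 │ 6 │ × │                 ┃ ae 32 
───┼───┼───┤                 ┃ 27 ef 
 2 │ 3 │ - │                 ┃ 54 54 
───┼───┼───┤                 ┃ 27 27 
 . │ = │ + │                 ┃ fa b9 
───┼───┼───┤                 ┃ 12 d3 
 MC│ MR│ M+│                 ┃━━━━━━━
───┴───┴───┘                 ┃       
━━━━━━━━━━━━━━━━━━━━━━━━━━━━━┛       
                                     
                                     


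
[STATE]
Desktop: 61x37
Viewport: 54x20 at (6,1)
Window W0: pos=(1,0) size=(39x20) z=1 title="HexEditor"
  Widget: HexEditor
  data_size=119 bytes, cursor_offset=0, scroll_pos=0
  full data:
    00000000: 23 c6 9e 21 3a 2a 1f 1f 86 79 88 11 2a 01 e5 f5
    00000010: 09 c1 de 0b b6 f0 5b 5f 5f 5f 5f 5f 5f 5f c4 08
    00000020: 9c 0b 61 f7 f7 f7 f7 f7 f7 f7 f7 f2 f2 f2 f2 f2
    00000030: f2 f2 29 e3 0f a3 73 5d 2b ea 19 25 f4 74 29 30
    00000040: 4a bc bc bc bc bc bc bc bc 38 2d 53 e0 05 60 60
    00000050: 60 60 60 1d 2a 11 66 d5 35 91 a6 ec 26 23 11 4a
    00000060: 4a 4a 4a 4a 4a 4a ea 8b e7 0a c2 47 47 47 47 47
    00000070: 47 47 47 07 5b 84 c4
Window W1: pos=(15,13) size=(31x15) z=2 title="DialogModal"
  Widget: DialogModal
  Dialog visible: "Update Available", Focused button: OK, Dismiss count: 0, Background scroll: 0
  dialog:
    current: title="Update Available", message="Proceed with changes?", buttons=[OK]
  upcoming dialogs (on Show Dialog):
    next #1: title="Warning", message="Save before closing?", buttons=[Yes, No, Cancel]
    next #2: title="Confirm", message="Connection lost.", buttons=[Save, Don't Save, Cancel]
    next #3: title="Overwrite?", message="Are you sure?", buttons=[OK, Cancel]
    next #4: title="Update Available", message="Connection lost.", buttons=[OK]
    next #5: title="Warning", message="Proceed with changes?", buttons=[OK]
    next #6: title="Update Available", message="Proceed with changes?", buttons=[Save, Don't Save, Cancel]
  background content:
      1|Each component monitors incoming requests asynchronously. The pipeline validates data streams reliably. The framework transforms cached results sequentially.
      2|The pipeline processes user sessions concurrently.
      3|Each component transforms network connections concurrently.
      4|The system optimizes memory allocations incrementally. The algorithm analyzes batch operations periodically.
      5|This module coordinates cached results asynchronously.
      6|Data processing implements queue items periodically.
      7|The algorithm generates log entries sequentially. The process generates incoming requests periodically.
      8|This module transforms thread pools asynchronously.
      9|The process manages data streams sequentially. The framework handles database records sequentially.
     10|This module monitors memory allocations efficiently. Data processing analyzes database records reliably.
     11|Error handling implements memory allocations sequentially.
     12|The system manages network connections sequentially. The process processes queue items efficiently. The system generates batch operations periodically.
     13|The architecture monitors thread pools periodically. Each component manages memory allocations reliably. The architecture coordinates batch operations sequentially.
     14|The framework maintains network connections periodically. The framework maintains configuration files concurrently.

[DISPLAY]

Editor                           ┃                    
─────────────────────────────────┨                    
0000  23 c6 9e 21 3a 2a 1f 1f  86┃                    
0010  09 c1 de 0b b6 f0 5b 5f  5f┃                    
0020  9c 0b 61 f7 f7 f7 f7 f7  f7┃                    
0030  f2 f2 29 e3 0f a3 73 5d  2b┃                    
0040  4a bc bc bc bc bc bc bc  bc┃                    
0050  60 60 60 1d 2a 11 66 d5  35┃                    
0060  4a 4a 4a 4a 4a 4a ea 8b  e7┃                    
0070  47 47 47 07 5b 84 c4       ┃                    
                                 ┃                    
                                 ┃                    
         ┏━━━━━━━━━━━━━━━━━━━━━━━━━━━━━┓              
         ┃ DialogModal                 ┃              
         ┠─────────────────────────────┨              
         ┃Each component monitors incom┃              
         ┃The pipeline processes user s┃              
         ┃Each component transforms net┃              
━━━━━━━━━┃Th┌───────────────────────┐ a┃              
         ┃Th│    Update Available   │he┃              


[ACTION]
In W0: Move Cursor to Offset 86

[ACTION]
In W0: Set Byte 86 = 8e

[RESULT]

Editor                           ┃                    
─────────────────────────────────┨                    
0000  23 c6 9e 21 3a 2a 1f 1f  86┃                    
0010  09 c1 de 0b b6 f0 5b 5f  5f┃                    
0020  9c 0b 61 f7 f7 f7 f7 f7  f7┃                    
0030  f2 f2 29 e3 0f a3 73 5d  2b┃                    
0040  4a bc bc bc bc bc bc bc  bc┃                    
0050  60 60 60 1d 2a 11 8E d5  35┃                    
0060  4a 4a 4a 4a 4a 4a ea 8b  e7┃                    
0070  47 47 47 07 5b 84 c4       ┃                    
                                 ┃                    
                                 ┃                    
         ┏━━━━━━━━━━━━━━━━━━━━━━━━━━━━━┓              
         ┃ DialogModal                 ┃              
         ┠─────────────────────────────┨              
         ┃Each component monitors incom┃              
         ┃The pipeline processes user s┃              
         ┃Each component transforms net┃              
━━━━━━━━━┃Th┌───────────────────────┐ a┃              
         ┃Th│    Update Available   │he┃              


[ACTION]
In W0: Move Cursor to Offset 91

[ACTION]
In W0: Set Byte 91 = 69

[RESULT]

Editor                           ┃                    
─────────────────────────────────┨                    
0000  23 c6 9e 21 3a 2a 1f 1f  86┃                    
0010  09 c1 de 0b b6 f0 5b 5f  5f┃                    
0020  9c 0b 61 f7 f7 f7 f7 f7  f7┃                    
0030  f2 f2 29 e3 0f a3 73 5d  2b┃                    
0040  4a bc bc bc bc bc bc bc  bc┃                    
0050  60 60 60 1d 2a 11 8e d5  35┃                    
0060  4a 4a 4a 4a 4a 4a ea 8b  e7┃                    
0070  47 47 47 07 5b 84 c4       ┃                    
                                 ┃                    
                                 ┃                    
         ┏━━━━━━━━━━━━━━━━━━━━━━━━━━━━━┓              
         ┃ DialogModal                 ┃              
         ┠─────────────────────────────┨              
         ┃Each component monitors incom┃              
         ┃The pipeline processes user s┃              
         ┃Each component transforms net┃              
━━━━━━━━━┃Th┌───────────────────────┐ a┃              
         ┃Th│    Update Available   │he┃              


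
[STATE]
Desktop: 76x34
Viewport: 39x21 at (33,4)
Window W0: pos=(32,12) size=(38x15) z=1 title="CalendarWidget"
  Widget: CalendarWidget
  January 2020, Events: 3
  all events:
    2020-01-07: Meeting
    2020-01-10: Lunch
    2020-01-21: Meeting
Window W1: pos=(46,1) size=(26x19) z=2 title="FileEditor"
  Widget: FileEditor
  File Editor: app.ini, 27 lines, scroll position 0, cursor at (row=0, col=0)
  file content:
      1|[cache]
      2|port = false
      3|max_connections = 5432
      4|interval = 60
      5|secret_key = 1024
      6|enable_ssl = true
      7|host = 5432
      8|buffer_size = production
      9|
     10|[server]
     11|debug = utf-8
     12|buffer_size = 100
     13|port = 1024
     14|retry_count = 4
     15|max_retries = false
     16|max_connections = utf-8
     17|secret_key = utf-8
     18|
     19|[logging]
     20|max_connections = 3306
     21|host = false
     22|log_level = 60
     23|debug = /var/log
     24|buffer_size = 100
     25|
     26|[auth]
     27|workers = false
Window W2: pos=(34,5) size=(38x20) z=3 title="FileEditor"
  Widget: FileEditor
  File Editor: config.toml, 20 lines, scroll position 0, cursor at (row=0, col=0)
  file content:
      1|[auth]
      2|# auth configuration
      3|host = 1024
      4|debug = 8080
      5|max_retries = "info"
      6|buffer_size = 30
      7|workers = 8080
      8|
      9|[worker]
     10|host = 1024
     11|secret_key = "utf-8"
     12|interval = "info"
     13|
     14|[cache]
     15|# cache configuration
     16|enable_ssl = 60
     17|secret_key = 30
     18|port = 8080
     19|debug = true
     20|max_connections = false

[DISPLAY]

             ┃█cache]                ▲┃
 ┏━━━━━━━━━━━━━━━━━━━━━━━━━━━━━━━━━━━━┓
 ┃ FileEditor                         ┃
 ┠────────────────────────────────────┨
 ┃█auth]                             ▲┃
 ┃# auth configuration               █┃
 ┃host = 1024                        ░┃
 ┃debug = 8080                       ░┃
━┃max_retries = "info"               ░┃
 ┃buffer_size = 30                   ░┃
─┃workers = 8080                     ░┃
 ┃                                   ░┃
M┃[worker]                           ░┃
 ┃host = 1024                        ░┃
 ┃secret_key = "utf-8"               ░┃
1┃interval = "info"                  ░┃
2┃                                   ░┃
2┃[cache]                            ░┃
 ┃# cache configuration              ░┃
 ┃enable_ssl = 60                    ▼┃
 ┗━━━━━━━━━━━━━━━━━━━━━━━━━━━━━━━━━━━━┛


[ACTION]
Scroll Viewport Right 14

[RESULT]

         ┃█cache]                ▲┃    
━━━━━━━━━━━━━━━━━━━━━━━━━━━━━━━━━━┓    
ileEditor                         ┃    
──────────────────────────────────┨    
uth]                             ▲┃    
auth configuration               █┃    
st = 1024                        ░┃    
bug = 8080                       ░┃    
x_retries = "info"               ░┃    
ffer_size = 30                   ░┃    
rkers = 8080                     ░┃    
                                 ░┃    
orker]                           ░┃    
st = 1024                        ░┃    
cret_key = "utf-8"               ░┃    
terval = "info"                  ░┃    
                                 ░┃    
ache]                            ░┃    
cache configuration              ░┃    
able_ssl = 60                    ▼┃    
━━━━━━━━━━━━━━━━━━━━━━━━━━━━━━━━━━┛    


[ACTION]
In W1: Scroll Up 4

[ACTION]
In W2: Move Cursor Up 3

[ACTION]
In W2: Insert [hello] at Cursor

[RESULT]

         ┃█cache]                ▲┃    
━━━━━━━━━━━━━━━━━━━━━━━━━━━━━━━━━━┓    
ileEditor                         ┃    
──────────────────────────────────┨    
llo█auth]                        ▲┃    
auth configuration               █┃    
st = 1024                        ░┃    
bug = 8080                       ░┃    
x_retries = "info"               ░┃    
ffer_size = 30                   ░┃    
rkers = 8080                     ░┃    
                                 ░┃    
orker]                           ░┃    
st = 1024                        ░┃    
cret_key = "utf-8"               ░┃    
terval = "info"                  ░┃    
                                 ░┃    
ache]                            ░┃    
cache configuration              ░┃    
able_ssl = 60                    ▼┃    
━━━━━━━━━━━━━━━━━━━━━━━━━━━━━━━━━━┛    


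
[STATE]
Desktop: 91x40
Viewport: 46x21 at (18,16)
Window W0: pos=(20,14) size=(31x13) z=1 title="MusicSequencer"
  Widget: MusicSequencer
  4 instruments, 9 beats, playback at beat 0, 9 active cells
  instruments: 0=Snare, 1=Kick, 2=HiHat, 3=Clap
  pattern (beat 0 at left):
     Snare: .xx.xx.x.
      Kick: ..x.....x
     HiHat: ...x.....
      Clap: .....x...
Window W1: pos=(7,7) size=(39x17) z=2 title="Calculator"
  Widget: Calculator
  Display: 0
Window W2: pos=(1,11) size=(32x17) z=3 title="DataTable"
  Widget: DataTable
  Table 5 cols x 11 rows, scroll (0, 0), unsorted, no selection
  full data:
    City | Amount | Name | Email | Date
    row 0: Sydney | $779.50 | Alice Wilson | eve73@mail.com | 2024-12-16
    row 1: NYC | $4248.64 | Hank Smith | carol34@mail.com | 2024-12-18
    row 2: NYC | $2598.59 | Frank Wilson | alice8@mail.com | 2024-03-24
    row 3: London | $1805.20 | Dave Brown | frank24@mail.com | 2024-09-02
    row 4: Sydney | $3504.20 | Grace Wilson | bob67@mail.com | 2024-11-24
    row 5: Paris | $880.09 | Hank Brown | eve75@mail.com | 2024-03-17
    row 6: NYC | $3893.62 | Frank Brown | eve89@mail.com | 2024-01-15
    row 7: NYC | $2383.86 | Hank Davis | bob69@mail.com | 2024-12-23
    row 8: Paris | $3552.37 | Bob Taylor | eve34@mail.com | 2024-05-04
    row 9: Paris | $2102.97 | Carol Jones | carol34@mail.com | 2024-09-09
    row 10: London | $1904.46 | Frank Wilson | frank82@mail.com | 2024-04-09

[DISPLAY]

Alice Wilson│e┃            ┃────┨             
Hank Smith  │c┃            ┃    ┃             
Frank Wilson│a┃            ┃    ┃             
Dave Brown  │f┃            ┃    ┃             
Grace Wilson│b┃            ┃    ┃             
Hank Brown  │e┃            ┃    ┃             
Frank Brown │e┃            ┃    ┃             
Hank Davis  │b┃━━━━━━━━━━━━┛    ┃             
Bob Taylor  │e┃                 ┃             
Carol Jones │c┃                 ┃             
Frank Wilson│f┃━━━━━━━━━━━━━━━━━┛             
━━━━━━━━━━━━━━┛                               
                                              
                                              
                                              
                                              
                                              
                                              
                                              
                                              
                                              


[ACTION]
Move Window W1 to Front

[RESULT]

3 │ - │                    ┃────┨             
──┼───┤                    ┃    ┃             
= │ + │                    ┃    ┃             
──┼───┤                    ┃    ┃             
MR│ M+│                    ┃    ┃             
──┴───┘                    ┃    ┃             
                           ┃    ┃             
━━━━━━━━━━━━━━━━━━━━━━━━━━━┛    ┃             
Bob Taylor  │e┃                 ┃             
Carol Jones │c┃                 ┃             
Frank Wilson│f┃━━━━━━━━━━━━━━━━━┛             
━━━━━━━━━━━━━━┛                               
                                              
                                              
                                              
                                              
                                              
                                              
                                              
                                              
                                              


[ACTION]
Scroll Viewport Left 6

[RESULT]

│ 2 │ 3 │ - │                    ┃────┨       
┼───┼───┼───┤                    ┃    ┃       
│ . │ = │ + │                    ┃    ┃       
┼───┼───┼───┤                    ┃    ┃       
│ MC│ MR│ M+│                    ┃    ┃       
┴───┴───┴───┘                    ┃    ┃       
                                 ┃    ┃       
━━━━━━━━━━━━━━━━━━━━━━━━━━━━━━━━━┛    ┃       
52.37│Bob Taylor  │e┃                 ┃       
02.97│Carol Jones │c┃                 ┃       
04.46│Frank Wilson│f┃━━━━━━━━━━━━━━━━━┛       
━━━━━━━━━━━━━━━━━━━━┛                         
                                              
                                              
                                              
                                              
                                              
                                              
                                              
                                              
                                              
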